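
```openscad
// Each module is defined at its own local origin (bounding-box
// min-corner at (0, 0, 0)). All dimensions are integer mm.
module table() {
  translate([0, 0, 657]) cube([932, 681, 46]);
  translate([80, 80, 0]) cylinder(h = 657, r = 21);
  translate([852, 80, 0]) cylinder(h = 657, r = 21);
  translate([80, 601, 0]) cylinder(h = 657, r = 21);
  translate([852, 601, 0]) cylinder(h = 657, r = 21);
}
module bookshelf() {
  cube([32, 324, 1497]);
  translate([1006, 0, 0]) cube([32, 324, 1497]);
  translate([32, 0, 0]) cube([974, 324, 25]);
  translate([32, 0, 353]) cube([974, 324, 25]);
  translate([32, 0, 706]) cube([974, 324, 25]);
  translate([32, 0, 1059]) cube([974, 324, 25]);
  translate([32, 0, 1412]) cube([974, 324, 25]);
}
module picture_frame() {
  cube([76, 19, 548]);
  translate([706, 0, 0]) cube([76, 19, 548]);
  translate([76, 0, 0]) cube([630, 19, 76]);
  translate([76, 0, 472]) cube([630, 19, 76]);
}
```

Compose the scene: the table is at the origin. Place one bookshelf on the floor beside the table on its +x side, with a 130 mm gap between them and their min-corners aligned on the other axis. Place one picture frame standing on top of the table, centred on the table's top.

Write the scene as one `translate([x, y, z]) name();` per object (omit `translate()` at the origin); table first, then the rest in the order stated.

table();
translate([1062, 0, 0]) bookshelf();
translate([75, 331, 703]) picture_frame();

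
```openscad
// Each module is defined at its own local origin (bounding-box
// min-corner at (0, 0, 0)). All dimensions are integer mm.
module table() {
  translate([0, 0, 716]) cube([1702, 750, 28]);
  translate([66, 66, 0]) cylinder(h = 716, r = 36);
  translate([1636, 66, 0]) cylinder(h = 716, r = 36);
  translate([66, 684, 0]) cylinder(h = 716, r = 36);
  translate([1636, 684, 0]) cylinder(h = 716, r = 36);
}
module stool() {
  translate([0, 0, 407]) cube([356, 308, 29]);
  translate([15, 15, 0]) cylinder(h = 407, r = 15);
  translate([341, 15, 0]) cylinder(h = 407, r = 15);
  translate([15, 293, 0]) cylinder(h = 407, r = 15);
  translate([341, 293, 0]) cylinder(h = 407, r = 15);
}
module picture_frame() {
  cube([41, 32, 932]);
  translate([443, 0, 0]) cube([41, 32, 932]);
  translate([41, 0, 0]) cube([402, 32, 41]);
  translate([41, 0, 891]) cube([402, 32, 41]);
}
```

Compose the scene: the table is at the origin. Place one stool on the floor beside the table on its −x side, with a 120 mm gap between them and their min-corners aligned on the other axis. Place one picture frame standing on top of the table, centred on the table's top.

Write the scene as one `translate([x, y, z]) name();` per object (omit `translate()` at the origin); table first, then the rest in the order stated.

table();
translate([-476, 0, 0]) stool();
translate([609, 359, 744]) picture_frame();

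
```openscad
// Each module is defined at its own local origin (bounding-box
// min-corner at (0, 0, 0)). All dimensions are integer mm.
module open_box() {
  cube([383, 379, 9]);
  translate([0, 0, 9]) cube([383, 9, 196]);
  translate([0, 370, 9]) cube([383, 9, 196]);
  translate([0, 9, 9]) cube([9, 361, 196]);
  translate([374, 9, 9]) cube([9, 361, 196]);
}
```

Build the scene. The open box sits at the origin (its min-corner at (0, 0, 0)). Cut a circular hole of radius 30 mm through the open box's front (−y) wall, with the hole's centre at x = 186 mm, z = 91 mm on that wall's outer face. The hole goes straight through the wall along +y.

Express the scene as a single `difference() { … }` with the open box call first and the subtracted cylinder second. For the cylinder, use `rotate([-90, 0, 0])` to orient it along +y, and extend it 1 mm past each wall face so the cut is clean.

difference() {
  open_box();
  translate([186, -1, 91]) rotate([-90, 0, 0]) cylinder(h = 11, r = 30);
}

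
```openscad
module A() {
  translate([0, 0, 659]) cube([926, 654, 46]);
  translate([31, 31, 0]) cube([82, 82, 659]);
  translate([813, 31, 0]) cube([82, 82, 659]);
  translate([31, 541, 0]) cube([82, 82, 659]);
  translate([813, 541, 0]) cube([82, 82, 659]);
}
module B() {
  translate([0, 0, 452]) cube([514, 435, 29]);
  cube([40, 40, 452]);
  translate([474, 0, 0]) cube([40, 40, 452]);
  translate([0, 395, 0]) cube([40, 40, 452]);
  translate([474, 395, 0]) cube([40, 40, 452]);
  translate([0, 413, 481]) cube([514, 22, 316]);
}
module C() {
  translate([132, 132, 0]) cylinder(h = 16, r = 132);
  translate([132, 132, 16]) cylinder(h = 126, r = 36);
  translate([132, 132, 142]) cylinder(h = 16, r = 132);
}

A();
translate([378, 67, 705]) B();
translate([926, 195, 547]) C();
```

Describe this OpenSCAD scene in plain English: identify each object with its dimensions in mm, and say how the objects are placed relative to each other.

A is a table with a 926×654 mm rectangular top, 46 mm thick, top surface at z = 705 mm, supported by four 82×82 mm square legs, each inset 31 mm from the nearest pair of top edges, running from the floor.

B is a chair. The seat is a 514×435×29 mm slab with its top at z = 481 mm, on four 40×40 mm corner legs (flush with the seat edges, standing on z = 0). A flat backrest 22 mm thick, 316 mm tall, spans the full seat width and rises from the seat top along its +y edge, rear face flush with the rear of the seat.

C is a spool: two coaxial disc flanges of radius 132 mm and thickness 16 mm, joined by a core cylinder of radius 36 mm and height 126 mm. The lower flange rests on z = 0 and the three cylinders share a vertical axis.

The chair is on top of the table. The spool is beside the table with their tops flush at z = 705.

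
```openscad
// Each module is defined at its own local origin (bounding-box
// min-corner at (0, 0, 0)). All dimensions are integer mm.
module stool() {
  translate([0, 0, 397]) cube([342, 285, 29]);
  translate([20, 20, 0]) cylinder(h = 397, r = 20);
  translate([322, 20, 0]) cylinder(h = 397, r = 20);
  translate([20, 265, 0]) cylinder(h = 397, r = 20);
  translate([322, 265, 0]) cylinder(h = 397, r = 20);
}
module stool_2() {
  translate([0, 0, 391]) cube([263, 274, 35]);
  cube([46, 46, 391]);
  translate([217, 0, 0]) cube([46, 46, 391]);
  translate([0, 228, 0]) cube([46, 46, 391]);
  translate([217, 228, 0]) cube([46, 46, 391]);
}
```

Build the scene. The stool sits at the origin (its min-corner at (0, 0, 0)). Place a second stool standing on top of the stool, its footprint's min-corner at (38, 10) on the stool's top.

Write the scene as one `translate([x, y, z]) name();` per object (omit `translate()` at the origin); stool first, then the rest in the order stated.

stool();
translate([38, 10, 426]) stool_2();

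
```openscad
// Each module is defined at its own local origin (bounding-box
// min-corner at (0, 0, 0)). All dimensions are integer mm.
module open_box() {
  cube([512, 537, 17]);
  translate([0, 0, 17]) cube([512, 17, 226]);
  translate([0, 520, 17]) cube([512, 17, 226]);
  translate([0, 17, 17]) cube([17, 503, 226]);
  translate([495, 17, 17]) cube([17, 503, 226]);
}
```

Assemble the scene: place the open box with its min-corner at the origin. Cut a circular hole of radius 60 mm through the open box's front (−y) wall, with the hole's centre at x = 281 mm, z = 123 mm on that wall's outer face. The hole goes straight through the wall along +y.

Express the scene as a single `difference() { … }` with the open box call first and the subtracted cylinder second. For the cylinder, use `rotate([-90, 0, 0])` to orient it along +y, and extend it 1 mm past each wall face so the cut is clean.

difference() {
  open_box();
  translate([281, -1, 123]) rotate([-90, 0, 0]) cylinder(h = 19, r = 60);
}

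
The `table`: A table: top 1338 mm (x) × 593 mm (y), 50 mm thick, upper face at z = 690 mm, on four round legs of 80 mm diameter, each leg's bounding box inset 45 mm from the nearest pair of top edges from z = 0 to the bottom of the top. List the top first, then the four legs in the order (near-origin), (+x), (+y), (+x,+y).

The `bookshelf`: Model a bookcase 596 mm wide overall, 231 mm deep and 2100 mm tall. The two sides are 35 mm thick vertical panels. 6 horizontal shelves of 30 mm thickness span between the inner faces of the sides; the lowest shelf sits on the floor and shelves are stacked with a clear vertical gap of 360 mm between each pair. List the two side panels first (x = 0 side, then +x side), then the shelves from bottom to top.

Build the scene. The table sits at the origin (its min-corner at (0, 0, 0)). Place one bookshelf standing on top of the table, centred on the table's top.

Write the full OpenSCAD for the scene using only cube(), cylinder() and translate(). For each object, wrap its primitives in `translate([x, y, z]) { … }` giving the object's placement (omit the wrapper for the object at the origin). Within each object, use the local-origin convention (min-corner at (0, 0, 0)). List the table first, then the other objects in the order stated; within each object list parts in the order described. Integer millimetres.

translate([0, 0, 640]) cube([1338, 593, 50]);
translate([85, 85, 0]) cylinder(h = 640, r = 40);
translate([1253, 85, 0]) cylinder(h = 640, r = 40);
translate([85, 508, 0]) cylinder(h = 640, r = 40);
translate([1253, 508, 0]) cylinder(h = 640, r = 40);
translate([371, 181, 690]) {
  cube([35, 231, 2100]);
  translate([561, 0, 0]) cube([35, 231, 2100]);
  translate([35, 0, 0]) cube([526, 231, 30]);
  translate([35, 0, 390]) cube([526, 231, 30]);
  translate([35, 0, 780]) cube([526, 231, 30]);
  translate([35, 0, 1170]) cube([526, 231, 30]);
  translate([35, 0, 1560]) cube([526, 231, 30]);
  translate([35, 0, 1950]) cube([526, 231, 30]);
}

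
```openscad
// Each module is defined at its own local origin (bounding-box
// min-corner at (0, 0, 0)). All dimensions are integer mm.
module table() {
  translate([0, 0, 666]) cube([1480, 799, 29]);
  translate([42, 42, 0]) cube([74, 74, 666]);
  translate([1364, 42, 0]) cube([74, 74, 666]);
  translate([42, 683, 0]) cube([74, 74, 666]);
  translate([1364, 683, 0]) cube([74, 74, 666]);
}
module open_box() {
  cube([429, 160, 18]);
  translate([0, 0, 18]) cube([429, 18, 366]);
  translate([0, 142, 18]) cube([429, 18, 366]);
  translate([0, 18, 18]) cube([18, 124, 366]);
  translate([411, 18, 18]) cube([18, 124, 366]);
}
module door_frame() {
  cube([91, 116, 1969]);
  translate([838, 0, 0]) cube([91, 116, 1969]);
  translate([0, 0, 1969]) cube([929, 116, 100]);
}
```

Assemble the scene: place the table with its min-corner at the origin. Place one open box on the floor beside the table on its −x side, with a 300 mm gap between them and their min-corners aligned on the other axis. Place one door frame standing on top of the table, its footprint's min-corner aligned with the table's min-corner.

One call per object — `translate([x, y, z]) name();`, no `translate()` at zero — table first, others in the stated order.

table();
translate([-729, 0, 0]) open_box();
translate([0, 0, 695]) door_frame();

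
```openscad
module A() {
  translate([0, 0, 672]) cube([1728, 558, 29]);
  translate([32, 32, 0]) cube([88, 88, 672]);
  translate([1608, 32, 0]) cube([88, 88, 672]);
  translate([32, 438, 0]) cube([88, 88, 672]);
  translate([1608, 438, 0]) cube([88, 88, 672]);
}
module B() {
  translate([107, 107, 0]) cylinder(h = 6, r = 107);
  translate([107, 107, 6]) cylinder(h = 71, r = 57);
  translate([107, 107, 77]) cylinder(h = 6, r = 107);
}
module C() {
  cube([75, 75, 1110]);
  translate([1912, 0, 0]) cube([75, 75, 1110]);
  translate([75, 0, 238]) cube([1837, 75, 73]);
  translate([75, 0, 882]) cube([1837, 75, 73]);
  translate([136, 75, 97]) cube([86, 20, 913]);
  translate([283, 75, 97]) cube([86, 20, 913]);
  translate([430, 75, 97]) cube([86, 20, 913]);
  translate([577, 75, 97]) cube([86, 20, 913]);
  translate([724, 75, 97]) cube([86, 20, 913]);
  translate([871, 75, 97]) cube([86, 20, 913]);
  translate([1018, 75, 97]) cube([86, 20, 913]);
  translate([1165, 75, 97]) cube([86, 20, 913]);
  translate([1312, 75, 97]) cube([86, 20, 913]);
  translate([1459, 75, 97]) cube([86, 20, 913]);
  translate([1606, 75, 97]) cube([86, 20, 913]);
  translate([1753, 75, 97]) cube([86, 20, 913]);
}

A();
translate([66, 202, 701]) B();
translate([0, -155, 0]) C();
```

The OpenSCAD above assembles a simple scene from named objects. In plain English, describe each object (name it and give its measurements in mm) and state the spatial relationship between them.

A is a table with a 1728×558 mm rectangular top, 29 mm thick, top surface at z = 701 mm, supported by four 88×88 mm square legs, each inset 32 mm from the nearest pair of top edges, running from the floor.

B is a spool: two coaxial disc flanges of radius 107 mm and thickness 6 mm, joined by a core cylinder of radius 57 mm and height 71 mm. The lower flange rests on z = 0 and the three cylinders share a vertical axis.

C is a fence section. Two 75×75 mm posts, 1110 mm tall, stand on the floor with a clear span of 1837 mm between their inner faces. Two horizontal rails of 75×73 mm section span the gap between the posts with their undersides at z = 238 mm and z = 882 mm, flush with the posts' −y face. 12 pickets, each 86 mm wide, 20 mm thick and 913 mm tall, are fixed to the +y face of the rails with their bottoms at z = 97 mm, evenly spaced across the span with equal gaps (rounded down to the nearest mm) at the −x end and between each pair — any rounding remainder accumulates at the +x end.

The spool is on top of the table. The fence section is on the floor beside the table on its −y side.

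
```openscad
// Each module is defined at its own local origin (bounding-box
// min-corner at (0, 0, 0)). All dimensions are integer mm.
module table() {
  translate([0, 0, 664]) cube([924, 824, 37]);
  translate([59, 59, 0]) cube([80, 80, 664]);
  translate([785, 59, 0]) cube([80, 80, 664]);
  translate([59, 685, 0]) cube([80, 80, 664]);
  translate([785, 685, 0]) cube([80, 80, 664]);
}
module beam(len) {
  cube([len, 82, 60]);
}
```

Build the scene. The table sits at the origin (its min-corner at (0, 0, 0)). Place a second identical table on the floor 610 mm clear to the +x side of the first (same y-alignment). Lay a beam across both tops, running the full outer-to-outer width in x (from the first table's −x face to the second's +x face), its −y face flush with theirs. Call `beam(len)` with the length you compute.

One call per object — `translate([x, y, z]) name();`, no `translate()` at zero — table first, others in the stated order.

table();
translate([1534, 0, 0]) table();
translate([0, 0, 701]) beam(2458);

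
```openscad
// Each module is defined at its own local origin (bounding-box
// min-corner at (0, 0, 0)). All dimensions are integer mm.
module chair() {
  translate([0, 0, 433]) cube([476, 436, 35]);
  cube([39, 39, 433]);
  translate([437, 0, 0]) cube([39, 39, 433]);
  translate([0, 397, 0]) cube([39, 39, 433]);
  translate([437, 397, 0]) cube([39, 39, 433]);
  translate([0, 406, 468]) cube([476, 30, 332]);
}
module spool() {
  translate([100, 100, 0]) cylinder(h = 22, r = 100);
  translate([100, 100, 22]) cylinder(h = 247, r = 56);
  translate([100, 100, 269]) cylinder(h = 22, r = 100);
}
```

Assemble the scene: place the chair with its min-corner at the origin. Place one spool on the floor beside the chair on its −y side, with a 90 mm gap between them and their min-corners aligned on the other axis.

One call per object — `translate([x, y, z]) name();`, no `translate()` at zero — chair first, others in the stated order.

chair();
translate([0, -290, 0]) spool();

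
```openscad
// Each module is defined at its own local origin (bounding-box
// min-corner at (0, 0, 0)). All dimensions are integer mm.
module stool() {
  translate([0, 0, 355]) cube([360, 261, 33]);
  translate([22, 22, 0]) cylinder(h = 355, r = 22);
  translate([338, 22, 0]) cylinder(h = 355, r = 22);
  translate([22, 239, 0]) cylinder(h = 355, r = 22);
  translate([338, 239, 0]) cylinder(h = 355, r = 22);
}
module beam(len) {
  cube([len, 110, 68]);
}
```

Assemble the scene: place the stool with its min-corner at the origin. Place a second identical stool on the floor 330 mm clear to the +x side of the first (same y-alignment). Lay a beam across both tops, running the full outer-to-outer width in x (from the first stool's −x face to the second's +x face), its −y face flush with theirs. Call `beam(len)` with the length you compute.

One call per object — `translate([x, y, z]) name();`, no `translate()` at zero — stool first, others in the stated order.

stool();
translate([690, 0, 0]) stool();
translate([0, 0, 388]) beam(1050);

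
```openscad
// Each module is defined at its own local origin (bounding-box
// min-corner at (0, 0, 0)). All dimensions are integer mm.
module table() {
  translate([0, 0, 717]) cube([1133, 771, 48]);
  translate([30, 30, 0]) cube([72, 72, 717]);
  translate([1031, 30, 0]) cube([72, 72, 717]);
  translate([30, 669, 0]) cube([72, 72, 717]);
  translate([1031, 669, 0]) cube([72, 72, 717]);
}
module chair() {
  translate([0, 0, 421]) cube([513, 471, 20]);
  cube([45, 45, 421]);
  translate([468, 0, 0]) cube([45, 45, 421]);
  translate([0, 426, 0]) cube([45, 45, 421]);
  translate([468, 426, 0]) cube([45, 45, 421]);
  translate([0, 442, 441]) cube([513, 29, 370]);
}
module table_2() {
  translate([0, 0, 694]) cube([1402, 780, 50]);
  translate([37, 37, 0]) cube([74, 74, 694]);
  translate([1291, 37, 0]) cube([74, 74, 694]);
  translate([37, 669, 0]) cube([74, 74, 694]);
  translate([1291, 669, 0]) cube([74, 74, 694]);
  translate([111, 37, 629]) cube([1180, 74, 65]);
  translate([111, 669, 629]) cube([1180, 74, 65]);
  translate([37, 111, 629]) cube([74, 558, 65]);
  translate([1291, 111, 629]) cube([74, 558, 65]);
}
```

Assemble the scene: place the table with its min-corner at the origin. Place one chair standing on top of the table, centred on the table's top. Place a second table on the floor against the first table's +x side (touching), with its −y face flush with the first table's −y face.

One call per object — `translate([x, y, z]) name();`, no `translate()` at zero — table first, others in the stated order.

table();
translate([310, 150, 765]) chair();
translate([1133, 0, 0]) table_2();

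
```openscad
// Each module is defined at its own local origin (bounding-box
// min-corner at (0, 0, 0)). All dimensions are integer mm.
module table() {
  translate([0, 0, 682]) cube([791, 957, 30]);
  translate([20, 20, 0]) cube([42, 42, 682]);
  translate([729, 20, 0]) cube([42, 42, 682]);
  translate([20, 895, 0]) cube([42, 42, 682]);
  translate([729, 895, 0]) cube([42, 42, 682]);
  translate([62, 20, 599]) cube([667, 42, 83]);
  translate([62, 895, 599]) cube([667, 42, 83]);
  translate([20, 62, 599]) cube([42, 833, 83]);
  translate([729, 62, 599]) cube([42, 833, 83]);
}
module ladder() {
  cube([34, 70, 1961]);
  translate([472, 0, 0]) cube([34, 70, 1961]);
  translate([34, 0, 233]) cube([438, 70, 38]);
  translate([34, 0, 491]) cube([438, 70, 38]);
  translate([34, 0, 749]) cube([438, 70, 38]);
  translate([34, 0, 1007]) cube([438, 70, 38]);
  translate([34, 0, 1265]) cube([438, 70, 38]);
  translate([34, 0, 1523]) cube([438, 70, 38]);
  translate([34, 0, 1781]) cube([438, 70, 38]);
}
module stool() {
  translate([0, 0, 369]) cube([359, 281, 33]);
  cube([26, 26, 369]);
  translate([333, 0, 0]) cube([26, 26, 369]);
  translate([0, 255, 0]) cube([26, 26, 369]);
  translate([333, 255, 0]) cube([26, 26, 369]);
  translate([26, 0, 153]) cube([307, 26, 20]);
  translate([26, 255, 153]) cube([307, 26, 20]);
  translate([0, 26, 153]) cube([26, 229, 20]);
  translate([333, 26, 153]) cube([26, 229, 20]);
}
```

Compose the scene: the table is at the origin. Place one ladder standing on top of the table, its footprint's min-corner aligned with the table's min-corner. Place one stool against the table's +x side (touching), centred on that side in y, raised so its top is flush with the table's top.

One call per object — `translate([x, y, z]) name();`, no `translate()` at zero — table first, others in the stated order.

table();
translate([0, 0, 712]) ladder();
translate([791, 338, 310]) stool();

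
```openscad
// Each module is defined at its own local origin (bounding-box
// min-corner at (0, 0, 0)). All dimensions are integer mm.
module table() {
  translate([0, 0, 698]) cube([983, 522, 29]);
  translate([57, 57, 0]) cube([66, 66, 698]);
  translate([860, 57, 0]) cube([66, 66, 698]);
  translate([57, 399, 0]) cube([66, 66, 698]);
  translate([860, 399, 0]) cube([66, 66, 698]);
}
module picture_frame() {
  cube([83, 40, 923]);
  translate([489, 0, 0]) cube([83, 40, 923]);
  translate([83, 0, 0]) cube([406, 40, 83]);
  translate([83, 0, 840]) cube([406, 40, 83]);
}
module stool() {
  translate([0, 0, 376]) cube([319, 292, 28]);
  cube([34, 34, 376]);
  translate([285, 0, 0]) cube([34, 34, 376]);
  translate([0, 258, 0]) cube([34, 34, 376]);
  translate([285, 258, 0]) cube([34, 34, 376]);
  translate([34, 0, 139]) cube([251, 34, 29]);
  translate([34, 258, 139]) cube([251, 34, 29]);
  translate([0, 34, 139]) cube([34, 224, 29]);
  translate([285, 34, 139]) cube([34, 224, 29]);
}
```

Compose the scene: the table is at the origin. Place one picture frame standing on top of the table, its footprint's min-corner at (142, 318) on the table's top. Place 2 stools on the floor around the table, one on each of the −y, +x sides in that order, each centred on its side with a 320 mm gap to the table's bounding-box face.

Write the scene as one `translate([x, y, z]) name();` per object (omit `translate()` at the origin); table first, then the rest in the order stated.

table();
translate([142, 318, 727]) picture_frame();
translate([332, -612, 0]) stool();
translate([1303, 115, 0]) stool();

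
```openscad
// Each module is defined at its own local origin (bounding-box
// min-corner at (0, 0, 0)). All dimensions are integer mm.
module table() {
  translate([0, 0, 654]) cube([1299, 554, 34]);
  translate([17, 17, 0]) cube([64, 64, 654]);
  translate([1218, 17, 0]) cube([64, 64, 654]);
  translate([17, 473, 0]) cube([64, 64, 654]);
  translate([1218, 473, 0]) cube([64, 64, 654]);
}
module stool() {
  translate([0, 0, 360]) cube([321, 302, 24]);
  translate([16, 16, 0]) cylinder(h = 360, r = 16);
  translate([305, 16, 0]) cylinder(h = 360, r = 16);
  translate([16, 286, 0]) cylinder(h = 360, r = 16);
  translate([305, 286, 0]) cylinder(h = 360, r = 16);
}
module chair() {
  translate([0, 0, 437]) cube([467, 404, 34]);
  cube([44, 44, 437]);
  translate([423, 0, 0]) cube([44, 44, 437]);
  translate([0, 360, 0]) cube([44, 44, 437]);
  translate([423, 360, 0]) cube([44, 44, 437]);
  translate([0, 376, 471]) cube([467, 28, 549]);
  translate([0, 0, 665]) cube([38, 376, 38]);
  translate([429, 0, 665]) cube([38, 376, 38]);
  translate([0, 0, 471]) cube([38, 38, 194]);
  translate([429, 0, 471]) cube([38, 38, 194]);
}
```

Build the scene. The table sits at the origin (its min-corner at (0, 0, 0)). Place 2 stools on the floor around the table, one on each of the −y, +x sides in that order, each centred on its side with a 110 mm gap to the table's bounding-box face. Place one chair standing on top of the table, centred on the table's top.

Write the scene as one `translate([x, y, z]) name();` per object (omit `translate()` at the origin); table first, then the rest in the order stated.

table();
translate([489, -412, 0]) stool();
translate([1409, 126, 0]) stool();
translate([416, 75, 688]) chair();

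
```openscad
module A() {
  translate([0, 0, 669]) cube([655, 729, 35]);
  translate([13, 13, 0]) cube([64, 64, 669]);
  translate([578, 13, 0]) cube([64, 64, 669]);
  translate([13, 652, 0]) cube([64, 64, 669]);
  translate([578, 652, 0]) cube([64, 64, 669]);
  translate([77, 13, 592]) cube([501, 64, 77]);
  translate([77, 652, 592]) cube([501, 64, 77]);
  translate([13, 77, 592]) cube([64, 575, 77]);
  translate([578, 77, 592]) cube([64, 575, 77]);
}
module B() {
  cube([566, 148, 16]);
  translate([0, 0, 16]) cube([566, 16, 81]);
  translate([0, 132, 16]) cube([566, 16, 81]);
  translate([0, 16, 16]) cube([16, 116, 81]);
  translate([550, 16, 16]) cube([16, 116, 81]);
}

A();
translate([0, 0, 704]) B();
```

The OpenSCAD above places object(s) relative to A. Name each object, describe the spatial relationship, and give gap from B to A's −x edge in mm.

The open box's min-x is at 0; the table's min-x is 0; gap = 0 mm.

A is a table. B is an open box. The open box is on top of the table. The gap from the open box to the table's −x edge is 0 mm.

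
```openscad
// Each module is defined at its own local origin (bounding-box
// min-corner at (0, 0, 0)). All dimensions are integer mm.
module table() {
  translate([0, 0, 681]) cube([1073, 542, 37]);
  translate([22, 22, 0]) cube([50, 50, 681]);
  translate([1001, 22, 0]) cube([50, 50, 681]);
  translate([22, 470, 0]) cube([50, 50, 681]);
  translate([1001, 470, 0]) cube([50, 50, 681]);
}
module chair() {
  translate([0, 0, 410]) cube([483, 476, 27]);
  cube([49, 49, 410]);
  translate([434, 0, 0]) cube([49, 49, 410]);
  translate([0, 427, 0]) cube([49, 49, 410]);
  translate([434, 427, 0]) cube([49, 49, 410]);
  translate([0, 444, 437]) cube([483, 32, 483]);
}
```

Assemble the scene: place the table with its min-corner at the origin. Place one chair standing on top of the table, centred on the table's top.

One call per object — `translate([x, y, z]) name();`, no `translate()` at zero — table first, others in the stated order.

table();
translate([295, 33, 718]) chair();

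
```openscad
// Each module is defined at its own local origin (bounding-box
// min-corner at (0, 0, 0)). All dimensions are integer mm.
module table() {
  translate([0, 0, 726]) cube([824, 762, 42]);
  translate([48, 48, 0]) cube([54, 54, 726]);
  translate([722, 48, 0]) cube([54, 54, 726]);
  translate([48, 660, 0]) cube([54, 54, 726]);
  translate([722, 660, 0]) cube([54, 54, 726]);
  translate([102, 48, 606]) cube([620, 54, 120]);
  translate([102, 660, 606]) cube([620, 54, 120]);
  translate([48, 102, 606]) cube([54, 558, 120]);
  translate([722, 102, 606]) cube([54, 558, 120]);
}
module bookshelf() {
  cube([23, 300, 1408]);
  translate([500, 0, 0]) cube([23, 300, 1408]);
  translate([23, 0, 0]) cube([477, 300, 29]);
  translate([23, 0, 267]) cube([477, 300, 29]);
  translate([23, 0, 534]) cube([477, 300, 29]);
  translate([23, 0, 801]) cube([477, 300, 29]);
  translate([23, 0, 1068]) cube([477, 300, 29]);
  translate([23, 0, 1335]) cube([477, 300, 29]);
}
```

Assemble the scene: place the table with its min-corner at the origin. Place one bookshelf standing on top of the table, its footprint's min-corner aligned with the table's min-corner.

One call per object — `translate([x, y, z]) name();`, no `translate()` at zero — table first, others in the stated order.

table();
translate([0, 0, 768]) bookshelf();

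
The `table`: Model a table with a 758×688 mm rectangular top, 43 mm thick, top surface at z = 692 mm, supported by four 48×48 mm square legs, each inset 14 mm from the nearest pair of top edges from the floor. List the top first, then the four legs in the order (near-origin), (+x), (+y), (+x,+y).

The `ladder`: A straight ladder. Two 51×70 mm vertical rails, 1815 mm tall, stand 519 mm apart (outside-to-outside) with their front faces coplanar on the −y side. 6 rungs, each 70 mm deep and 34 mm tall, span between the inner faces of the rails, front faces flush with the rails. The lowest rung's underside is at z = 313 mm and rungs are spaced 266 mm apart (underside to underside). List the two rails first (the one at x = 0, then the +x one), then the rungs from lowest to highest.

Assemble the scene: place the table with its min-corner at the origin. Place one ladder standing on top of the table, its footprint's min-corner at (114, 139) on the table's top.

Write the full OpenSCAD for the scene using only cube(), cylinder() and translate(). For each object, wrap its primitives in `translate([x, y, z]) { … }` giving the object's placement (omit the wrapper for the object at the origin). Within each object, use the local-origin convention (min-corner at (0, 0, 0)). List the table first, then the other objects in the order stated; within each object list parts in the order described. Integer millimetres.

translate([0, 0, 649]) cube([758, 688, 43]);
translate([14, 14, 0]) cube([48, 48, 649]);
translate([696, 14, 0]) cube([48, 48, 649]);
translate([14, 626, 0]) cube([48, 48, 649]);
translate([696, 626, 0]) cube([48, 48, 649]);
translate([114, 139, 692]) {
  cube([51, 70, 1815]);
  translate([468, 0, 0]) cube([51, 70, 1815]);
  translate([51, 0, 313]) cube([417, 70, 34]);
  translate([51, 0, 579]) cube([417, 70, 34]);
  translate([51, 0, 845]) cube([417, 70, 34]);
  translate([51, 0, 1111]) cube([417, 70, 34]);
  translate([51, 0, 1377]) cube([417, 70, 34]);
  translate([51, 0, 1643]) cube([417, 70, 34]);
}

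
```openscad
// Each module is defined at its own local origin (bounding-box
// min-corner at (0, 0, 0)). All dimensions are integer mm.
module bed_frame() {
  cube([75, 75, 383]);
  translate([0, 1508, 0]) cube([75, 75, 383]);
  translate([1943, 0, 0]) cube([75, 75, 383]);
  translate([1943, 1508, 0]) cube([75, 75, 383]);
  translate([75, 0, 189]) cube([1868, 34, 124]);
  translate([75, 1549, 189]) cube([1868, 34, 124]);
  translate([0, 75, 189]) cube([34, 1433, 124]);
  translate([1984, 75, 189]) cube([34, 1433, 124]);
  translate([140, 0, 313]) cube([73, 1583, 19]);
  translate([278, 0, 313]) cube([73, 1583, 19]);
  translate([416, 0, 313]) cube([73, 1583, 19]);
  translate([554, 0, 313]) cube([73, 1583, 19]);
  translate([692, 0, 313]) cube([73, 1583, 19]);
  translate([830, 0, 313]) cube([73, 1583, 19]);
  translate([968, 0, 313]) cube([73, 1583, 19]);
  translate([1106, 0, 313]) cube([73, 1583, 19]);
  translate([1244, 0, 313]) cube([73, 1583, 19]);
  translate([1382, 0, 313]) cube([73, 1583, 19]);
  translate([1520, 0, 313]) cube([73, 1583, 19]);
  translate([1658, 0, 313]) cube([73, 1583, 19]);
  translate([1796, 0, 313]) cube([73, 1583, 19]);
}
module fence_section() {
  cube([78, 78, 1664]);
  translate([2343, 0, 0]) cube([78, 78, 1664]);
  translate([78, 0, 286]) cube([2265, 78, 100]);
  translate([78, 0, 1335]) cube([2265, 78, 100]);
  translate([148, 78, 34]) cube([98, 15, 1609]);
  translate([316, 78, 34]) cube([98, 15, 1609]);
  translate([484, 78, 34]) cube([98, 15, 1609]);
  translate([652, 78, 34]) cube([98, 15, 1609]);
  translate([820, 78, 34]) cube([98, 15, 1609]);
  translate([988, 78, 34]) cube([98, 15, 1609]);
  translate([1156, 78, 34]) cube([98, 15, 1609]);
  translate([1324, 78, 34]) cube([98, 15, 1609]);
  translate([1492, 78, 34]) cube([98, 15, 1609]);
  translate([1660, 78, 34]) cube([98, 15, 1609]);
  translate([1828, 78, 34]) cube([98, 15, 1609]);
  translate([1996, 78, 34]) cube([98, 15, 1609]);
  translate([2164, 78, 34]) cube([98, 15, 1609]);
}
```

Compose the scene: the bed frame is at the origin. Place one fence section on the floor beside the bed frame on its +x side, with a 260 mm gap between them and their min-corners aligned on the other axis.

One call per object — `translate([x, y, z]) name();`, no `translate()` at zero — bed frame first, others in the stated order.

bed_frame();
translate([2278, 0, 0]) fence_section();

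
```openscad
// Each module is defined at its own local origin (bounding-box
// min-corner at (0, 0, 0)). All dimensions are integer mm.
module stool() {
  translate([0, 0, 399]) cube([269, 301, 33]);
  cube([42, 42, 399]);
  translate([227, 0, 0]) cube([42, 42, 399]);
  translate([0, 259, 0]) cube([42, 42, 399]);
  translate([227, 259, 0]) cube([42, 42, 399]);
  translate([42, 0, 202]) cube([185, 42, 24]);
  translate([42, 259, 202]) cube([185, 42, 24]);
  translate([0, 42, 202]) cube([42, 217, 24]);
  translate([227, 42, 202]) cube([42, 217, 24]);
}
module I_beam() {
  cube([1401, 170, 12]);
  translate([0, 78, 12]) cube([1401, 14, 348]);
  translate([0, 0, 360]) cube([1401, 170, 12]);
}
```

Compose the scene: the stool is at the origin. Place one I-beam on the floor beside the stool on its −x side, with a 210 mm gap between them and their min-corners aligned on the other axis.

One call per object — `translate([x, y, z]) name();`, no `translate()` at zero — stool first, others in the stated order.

stool();
translate([-1611, 0, 0]) I_beam();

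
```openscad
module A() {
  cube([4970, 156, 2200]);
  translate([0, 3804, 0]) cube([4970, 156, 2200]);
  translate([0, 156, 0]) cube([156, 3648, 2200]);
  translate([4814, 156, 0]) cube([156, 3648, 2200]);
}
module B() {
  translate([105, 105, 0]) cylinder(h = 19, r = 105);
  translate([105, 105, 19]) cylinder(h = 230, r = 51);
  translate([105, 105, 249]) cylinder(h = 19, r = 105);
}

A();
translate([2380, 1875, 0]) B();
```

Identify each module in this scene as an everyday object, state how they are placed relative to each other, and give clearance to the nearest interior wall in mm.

Clearances: x = 2224, y = 1719; minimum 1719 mm.

A is a house frame. B is a spool. The spool sits inside the house frame, centred. The clearance to the nearest interior wall is 1719 mm.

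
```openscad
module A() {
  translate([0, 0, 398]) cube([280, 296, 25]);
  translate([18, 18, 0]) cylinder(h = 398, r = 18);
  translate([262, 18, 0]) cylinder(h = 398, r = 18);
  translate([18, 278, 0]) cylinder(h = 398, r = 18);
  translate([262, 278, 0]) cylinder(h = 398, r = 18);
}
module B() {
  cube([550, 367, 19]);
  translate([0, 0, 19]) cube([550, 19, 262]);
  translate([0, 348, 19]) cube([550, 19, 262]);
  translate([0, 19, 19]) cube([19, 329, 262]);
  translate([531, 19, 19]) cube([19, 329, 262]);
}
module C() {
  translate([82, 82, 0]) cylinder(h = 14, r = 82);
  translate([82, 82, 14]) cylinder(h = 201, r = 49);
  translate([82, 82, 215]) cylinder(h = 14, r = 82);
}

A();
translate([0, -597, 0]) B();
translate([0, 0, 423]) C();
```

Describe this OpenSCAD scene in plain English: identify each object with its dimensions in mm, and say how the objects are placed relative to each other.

A is a simple wooden stool: a rectangular seat 280 mm (x) by 296 mm (y), 25 mm thick, top face at z = 423 mm, on four round legs, each 36 mm in diameter. The legs rest on z = 0, each leg's axis is inset half a diameter from the nearest pair of seat edges (so the leg's bounding box is flush with the corner).

B is an open-topped rectangular box: outside dimensions 550×367×281 mm, with a uniform wall and base thickness of 19 mm. The base is a full 550×367 slab on the floor; four walls sit on top of the base. The front and back walls (the −y and +y sides) span the full width; the two side walls fit between them.

C is a spool: two coaxial disc flanges of radius 82 mm and thickness 14 mm, joined by a core cylinder of radius 49 mm and height 201 mm. The lower flange rests on z = 0 and the three cylinders share a vertical axis.

The open box is on the floor beside the stool on its −y side. The spool is on top of the stool.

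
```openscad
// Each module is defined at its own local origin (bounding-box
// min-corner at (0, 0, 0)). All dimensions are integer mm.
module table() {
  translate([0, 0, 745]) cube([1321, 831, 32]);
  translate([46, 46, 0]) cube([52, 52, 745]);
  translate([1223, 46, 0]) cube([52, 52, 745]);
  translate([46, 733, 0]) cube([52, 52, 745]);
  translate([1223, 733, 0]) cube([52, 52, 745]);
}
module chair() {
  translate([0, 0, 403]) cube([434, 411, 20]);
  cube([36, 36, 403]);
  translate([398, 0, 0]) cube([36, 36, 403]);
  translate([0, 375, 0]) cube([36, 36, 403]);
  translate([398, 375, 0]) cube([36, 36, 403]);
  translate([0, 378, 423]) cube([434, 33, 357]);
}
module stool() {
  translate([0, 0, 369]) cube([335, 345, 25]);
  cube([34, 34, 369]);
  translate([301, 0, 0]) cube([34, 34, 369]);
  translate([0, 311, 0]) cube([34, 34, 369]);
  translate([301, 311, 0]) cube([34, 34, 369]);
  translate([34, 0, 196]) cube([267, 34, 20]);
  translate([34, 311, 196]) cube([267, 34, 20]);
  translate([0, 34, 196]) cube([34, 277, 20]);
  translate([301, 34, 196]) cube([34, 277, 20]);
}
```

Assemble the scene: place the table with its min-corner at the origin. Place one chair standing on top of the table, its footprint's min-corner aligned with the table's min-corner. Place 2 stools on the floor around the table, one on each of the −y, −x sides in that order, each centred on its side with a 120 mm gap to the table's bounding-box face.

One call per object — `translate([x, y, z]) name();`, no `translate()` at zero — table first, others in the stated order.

table();
translate([0, 0, 777]) chair();
translate([493, -465, 0]) stool();
translate([-455, 243, 0]) stool();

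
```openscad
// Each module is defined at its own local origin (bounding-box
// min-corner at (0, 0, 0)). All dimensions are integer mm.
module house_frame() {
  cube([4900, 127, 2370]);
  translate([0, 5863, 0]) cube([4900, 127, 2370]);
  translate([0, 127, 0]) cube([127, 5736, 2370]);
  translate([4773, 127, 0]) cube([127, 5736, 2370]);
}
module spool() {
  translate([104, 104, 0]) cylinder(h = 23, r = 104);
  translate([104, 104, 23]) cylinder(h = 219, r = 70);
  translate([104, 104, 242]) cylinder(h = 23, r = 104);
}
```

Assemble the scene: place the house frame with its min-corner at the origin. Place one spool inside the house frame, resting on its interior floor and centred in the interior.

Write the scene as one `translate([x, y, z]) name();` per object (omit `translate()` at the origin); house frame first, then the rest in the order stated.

house_frame();
translate([2346, 2891, 0]) spool();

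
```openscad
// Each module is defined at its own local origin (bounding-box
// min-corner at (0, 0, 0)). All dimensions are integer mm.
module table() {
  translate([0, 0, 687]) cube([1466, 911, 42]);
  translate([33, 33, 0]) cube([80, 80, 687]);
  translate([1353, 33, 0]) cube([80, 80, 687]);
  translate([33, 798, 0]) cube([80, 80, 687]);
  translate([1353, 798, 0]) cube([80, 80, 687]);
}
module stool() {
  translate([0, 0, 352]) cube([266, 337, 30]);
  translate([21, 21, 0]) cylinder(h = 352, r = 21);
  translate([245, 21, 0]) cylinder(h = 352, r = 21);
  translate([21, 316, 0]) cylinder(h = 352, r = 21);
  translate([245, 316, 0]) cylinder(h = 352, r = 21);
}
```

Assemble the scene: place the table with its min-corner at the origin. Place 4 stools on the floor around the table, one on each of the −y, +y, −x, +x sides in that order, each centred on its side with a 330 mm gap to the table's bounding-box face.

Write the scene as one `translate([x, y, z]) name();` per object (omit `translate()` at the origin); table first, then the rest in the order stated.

table();
translate([600, -667, 0]) stool();
translate([600, 1241, 0]) stool();
translate([-596, 287, 0]) stool();
translate([1796, 287, 0]) stool();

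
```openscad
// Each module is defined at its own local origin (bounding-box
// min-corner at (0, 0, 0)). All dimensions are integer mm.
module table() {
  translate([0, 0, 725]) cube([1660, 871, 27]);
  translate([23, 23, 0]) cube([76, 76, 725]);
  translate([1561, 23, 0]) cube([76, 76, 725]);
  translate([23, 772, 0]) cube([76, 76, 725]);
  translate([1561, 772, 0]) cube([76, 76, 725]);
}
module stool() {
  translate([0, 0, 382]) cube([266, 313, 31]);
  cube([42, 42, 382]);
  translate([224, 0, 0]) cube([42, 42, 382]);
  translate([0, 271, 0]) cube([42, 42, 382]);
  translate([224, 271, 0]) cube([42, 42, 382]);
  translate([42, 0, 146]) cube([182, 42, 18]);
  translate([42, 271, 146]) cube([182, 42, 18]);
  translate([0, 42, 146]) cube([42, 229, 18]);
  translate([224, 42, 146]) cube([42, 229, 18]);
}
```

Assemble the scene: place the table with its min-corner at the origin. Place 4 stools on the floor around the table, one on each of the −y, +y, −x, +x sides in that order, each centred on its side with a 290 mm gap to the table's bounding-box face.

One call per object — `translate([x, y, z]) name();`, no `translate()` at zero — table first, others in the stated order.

table();
translate([697, -603, 0]) stool();
translate([697, 1161, 0]) stool();
translate([-556, 279, 0]) stool();
translate([1950, 279, 0]) stool();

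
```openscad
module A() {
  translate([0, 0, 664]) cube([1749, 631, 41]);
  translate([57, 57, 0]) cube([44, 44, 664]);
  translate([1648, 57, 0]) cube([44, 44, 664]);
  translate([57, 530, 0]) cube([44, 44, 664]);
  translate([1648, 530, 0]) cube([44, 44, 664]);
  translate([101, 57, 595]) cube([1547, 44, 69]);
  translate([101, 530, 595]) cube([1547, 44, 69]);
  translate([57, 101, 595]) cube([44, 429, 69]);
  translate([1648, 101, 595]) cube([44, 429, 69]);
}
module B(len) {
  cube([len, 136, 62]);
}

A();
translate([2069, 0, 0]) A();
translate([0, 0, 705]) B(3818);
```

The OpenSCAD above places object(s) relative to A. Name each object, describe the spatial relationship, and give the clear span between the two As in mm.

Second table starts at x = 2069; first ends at x = 1749; clear span = 2069 − 1749 = 320 mm.

A is a table. B is a beam. A beam spans the tops of two tables. The clear span between the two tables is 320 mm.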